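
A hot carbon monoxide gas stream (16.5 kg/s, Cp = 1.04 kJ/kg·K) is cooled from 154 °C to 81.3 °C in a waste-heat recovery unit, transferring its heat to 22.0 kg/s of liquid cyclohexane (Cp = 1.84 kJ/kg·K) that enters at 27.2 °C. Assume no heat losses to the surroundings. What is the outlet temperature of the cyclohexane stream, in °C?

Heat released by hot stream: Q = 16.5 × 1.04 × (154 − 81.3) = 1247.5 kJ/s
Energy balance on cold side (adiabatic exchanger): Q = ṁ_c·Cp_c·(T_c,out − T_c,in)
T_c,out = 27.2 + 1247.5/(22.0 × 1.84) = 58.018 °C

T_c,out = 58.0 °C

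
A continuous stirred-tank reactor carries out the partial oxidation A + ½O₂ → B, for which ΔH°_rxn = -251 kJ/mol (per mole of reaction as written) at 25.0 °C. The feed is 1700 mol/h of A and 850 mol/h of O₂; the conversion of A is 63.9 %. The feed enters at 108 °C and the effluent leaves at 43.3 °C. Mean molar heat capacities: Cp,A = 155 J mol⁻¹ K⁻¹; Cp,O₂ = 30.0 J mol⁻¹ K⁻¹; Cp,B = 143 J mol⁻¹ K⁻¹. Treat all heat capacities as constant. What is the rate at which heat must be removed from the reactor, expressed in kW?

Extent of reaction ξ = 0.639 × 1700 = 1086.3 mol/h
Reaction term: ξ·ΔH°_rxn = 1086.3 × -251 = -272660 kJ/h
Sensible, feed 108→25 °C: -23987 kJ/h
Outlet flows (mol/h): A 613.7, O₂ 306.85, B 1086.3
Sensible, products 25→43.3 °C: 4752 kJ/h
Q = ΔH = -291900 kJ/h = -81.082 kW
Heat removed = 81.082 kW

Q_out = 81.1 kW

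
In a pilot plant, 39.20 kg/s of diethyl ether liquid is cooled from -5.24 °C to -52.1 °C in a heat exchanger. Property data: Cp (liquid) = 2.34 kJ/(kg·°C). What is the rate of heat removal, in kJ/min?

Q_c = 258000 kJ/min

Q = ṁ·Cp·ΔT = 39.20 × 2.34 × (-52.1 − -5.24) = -4298.4 kJ/s
Cooling duty = 257900 kJ/min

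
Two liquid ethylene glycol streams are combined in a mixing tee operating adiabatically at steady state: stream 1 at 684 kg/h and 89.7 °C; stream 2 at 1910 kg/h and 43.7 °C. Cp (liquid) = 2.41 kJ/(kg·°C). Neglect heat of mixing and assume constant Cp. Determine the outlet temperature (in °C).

No heat crosses the boundary, so H_out = H_in.
Σ ṁᵢCp,ᵢTᵢ = 684×2.41×89.7 + 1910×2.41×43.7 = 349020
Σ ṁᵢCp,ᵢ = 684×2.41 + 1910×2.41 = 6251.5
T_out = 349020 / 6251.5 = 55.83 °C

T_out = 55.8 °C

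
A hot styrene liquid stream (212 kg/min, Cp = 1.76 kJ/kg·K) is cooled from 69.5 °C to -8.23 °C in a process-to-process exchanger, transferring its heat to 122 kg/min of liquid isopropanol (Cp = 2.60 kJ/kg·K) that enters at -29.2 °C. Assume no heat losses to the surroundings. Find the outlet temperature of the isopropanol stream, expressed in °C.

Heat released by hot stream: Q = 212 × 1.76 × (69.5 − -8.23) = 29003 kJ/min
Energy balance on cold side (adiabatic exchanger): Q = ṁ_c·Cp_c·(T_c,out − T_c,in)
T_c,out = -29.2 + 29003/(122 × 2.60) = 62.233 °C

T_c,out = 62.2 °C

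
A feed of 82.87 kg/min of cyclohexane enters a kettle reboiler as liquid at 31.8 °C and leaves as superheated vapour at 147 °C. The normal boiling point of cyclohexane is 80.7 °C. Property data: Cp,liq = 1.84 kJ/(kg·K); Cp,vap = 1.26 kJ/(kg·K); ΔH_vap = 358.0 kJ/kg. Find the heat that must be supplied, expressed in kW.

liquid 31.8→80.7 °C: 89.976 kJ/kg
vaporisation at 80.7 °C: 358 kJ/kg
vapour 80.7→147 °C: 83.538 kJ/kg
Δh = 89.976 + 358 + 83.538 = 531.51 kJ/kg
Q = ṁ·Δh = 82.87 kg/min × 531.51 kJ/kg = 44047 kJ/min
|Q| = 734.11 kW

Q = 734 kW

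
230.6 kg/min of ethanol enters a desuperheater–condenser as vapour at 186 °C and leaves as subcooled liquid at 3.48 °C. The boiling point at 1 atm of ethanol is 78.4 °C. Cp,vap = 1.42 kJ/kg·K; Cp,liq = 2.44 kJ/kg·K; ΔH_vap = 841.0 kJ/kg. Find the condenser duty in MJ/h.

Q_c = 16300 MJ/h

vapour 186→78.4 °C: -152.79 kJ/kg
condensation at 78.4 °C: -841 kJ/kg
liquid 78.4→3.48 °C: -182.8 kJ/kg
Δh = -152.79 + -841 + -182.8 = -1176.6 kJ/kg
Q = ṁ·Δh = 230.6 kg/min × -1176.6 kJ/kg = -271320 kJ/min
|Q| = 4522.1 kW = 16279 MJ/h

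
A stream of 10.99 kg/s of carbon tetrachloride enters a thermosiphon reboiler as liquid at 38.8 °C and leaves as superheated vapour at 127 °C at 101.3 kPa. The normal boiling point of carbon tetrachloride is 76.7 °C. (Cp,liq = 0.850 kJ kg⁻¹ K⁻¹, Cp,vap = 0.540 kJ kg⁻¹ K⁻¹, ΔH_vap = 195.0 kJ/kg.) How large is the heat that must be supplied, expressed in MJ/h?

liquid 38.8→76.7 °C: 32.215 kJ/kg
vaporisation at 76.7 °C: 195 kJ/kg
vapour 76.7→127 °C: 27.162 kJ/kg
Δh = 32.215 + 195 + 27.162 = 254.38 kJ/kg
Q = ṁ·Δh = 10.99 kg/s × 254.38 kJ/kg = 2795.6 kJ/s
|Q| = 2795.6 kW = 10064 MJ/h

Q = 10100 MJ/h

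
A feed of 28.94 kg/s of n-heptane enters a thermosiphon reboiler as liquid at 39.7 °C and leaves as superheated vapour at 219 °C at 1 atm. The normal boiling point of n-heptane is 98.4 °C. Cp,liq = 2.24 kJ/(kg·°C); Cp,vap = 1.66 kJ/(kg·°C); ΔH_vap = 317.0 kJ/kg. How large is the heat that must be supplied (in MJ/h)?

Q = 67600 MJ/h

liquid 39.7→98.4 °C: 131.49 kJ/kg
vaporisation at 98.4 °C: 317 kJ/kg
vapour 98.4→219 °C: 200.2 kJ/kg
Δh = 131.49 + 317 + 200.2 = 648.68 kJ/kg
Q = ṁ·Δh = 28.94 kg/s × 648.68 kJ/kg = 18773 kJ/s
|Q| = 18773 kW = 67582 MJ/h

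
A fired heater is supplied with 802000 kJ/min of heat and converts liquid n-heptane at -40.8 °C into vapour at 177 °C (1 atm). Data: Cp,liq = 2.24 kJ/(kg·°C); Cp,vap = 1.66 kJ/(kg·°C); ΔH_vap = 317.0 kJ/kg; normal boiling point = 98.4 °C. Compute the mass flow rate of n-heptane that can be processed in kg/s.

ṁ = 17.6 kg/s

Δh = 2.24×(98.4−-40.8) + 317.0 + 1.66×(177−98.4) = 759.28 kJ/kg
Q = 802000 kJ/min = 13367 kJ/s = 13367 kJ/s
ṁ = Q/Δh = 13367 / 759.28 = 17.604 kg/s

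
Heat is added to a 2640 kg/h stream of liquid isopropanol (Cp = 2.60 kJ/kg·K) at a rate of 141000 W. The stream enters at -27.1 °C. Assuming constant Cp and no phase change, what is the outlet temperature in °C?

Q = 141000 W = 507600 kJ/h
ΔT = Q/(ṁ·Cp) = 507600/(2640×2.60) = 73.951 K
T_out = -27.1 + 73.951 = 46.851 °C

T_out = 46.9 °C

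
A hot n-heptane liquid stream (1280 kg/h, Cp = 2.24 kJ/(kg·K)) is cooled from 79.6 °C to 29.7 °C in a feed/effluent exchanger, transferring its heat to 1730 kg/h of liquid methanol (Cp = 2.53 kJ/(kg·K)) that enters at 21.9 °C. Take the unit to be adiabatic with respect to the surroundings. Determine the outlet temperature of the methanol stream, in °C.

Heat released by hot stream: Q = 1280 × 2.24 × (79.6 − 29.7) = 143070 kJ/h
Energy balance on cold side (adiabatic exchanger): Q = ṁ_c·Cp_c·(T_c,out − T_c,in)
T_c,out = 21.9 + 143070/(1730 × 2.53) = 54.588 °C

T_c,out = 54.6 °C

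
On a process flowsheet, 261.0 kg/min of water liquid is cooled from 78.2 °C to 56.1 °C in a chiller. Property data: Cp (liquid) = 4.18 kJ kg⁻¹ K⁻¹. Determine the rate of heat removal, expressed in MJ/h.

Q_c = 1450 MJ/h

Q = ṁ·Cp·ΔT = 261.0 × 4.18 × (56.1 − 78.2) = -24111 kJ/min
Converting: 24111 / 60 s = 401.84 kW
Cooling duty = 1446.6 MJ/h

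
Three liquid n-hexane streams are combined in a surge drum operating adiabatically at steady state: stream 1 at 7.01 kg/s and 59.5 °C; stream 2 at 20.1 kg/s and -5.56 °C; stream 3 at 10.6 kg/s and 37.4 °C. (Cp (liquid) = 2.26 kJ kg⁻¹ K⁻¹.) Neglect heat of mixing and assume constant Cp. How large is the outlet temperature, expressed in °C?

No heat crosses the boundary, so H_out = H_in.
Σ ṁᵢCp,ᵢTᵢ = 7.01×2.26×59.5 + 20.1×2.26×-5.56 + 10.6×2.26×37.4 = 1586
Σ ṁᵢCp,ᵢ = 7.01×2.26 + 20.1×2.26 + 10.6×2.26 = 85.225
T_out = 1586 / 85.225 = 18.61 °C

T_out = 18.6 °C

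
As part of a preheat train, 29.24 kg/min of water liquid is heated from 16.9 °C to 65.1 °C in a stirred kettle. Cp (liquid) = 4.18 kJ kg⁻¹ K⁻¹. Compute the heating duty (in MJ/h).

Q = 353 MJ/h

Q = ṁ·Cp·ΔT = 29.24 × 4.18 × (65.1 − 16.9) = 5891.2 kJ/min
Converting: 5891.2 / 60 s = 98.186 kW
Heating duty = 353.47 MJ/h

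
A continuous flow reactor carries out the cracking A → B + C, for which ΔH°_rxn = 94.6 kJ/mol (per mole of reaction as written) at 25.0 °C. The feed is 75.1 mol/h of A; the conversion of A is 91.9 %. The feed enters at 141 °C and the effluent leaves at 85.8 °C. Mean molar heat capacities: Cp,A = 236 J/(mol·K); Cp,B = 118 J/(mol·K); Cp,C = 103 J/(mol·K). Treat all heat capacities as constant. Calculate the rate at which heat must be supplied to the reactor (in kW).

Extent of reaction ξ = 0.919 × 75.1 = 69.017 mol/h
Reaction term: ξ·ΔH°_rxn = 69.017 × 94.6 = 6529 kJ/h
Sensible, feed 141→25 °C: -2055.9 kJ/h
Outlet flows (mol/h): A 6.0831, B 69.017, C 69.017
Sensible, products 25→85.8 °C: 1014.7 kJ/h
Q = ΔH = 5487.7 kJ/h = 1.5244 kW
Heat supplied = 1.5244 kW

Q_in = 1.52 kW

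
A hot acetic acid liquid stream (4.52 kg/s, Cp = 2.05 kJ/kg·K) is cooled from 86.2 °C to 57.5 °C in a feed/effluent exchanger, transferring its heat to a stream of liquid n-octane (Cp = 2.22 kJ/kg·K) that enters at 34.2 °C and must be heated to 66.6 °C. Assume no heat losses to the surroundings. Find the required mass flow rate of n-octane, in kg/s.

Heat released by hot stream: Q = 4.52 × 2.05 × (86.2 − 57.5) = 265.93 kJ/s
Energy balance on cold side (adiabatic exchanger): Q = ṁ_c·Cp_c·(T_c,out − T_c,in)
ṁ_c = 265.93 / [2.22 × (66.6 − 34.2)] = 3.6972 kg/s

ṁ_c = 3.70 kg/s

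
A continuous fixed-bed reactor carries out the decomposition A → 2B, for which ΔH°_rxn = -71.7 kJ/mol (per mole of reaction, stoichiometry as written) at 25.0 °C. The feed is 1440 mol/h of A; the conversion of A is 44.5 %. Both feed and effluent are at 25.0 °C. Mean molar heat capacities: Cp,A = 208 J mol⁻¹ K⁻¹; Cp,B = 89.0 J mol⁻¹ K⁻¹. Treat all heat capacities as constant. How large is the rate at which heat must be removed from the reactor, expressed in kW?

Q_out = 12.8 kW

Extent of reaction ξ = 0.445 × 1440 = 640.8 mol/h
Reaction term: ξ·ΔH°_rxn = 640.8 × -71.7 = -45945 kJ/h
Q = ΔH = -45945 kJ/h = -12.763 kW
Heat removed = 12.763 kW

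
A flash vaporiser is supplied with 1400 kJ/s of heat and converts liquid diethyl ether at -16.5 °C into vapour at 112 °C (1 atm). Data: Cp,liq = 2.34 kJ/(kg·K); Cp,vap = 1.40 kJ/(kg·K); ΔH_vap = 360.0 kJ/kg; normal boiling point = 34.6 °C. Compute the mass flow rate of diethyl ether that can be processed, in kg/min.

ṁ = 143 kg/min

Δh = 2.34×(34.6−-16.5) + 360.0 + 1.40×(112−34.6) = 587.93 kJ/kg
Q = 1400 kJ/s = 1400 kJ/s = 84000 kJ/min
ṁ = Q/Δh = 84000 / 587.93 = 142.87 kg/min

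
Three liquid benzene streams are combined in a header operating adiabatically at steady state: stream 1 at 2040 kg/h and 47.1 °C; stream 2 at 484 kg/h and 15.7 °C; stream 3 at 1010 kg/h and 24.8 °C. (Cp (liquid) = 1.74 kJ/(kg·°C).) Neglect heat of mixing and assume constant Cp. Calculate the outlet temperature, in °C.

T_out = 36.4 °C

No heat crosses the boundary, so H_out = H_in.
Σ ṁᵢCp,ᵢTᵢ = 2040×1.74×47.1 + 484×1.74×15.7 + 1010×1.74×24.8 = 223990
Σ ṁᵢCp,ᵢ = 2040×1.74 + 484×1.74 + 1010×1.74 = 6149.2
T_out = 223990 / 6149.2 = 36.426 °C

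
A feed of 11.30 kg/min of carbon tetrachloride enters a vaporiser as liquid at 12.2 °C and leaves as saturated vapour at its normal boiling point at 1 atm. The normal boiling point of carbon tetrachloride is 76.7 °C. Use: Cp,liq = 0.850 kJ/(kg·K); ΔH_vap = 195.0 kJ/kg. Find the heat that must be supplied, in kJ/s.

liquid 12.2→76.7 °C: 54.825 kJ/kg
vaporisation at 76.7 °C: 195 kJ/kg
Δh = 54.825 + 195 = 249.82 kJ/kg
Q = ṁ·Δh = 11.30 kg/min × 249.82 kJ/kg = 2823 kJ/min
|Q| = 47.05 kW

Q = 47.1 kJ/s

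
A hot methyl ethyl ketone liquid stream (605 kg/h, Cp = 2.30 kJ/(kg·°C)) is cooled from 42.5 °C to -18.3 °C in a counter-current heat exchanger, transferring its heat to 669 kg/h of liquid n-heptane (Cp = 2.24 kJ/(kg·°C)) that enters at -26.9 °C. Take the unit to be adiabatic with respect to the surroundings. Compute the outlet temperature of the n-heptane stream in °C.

T_c,out = 29.6 °C

Heat released by hot stream: Q = 605 × 2.30 × (42.5 − -18.3) = 84603 kJ/h
Energy balance on cold side (adiabatic exchanger): Q = ṁ_c·Cp_c·(T_c,out − T_c,in)
T_c,out = -26.9 + 84603/(669 × 2.24) = 29.556 °C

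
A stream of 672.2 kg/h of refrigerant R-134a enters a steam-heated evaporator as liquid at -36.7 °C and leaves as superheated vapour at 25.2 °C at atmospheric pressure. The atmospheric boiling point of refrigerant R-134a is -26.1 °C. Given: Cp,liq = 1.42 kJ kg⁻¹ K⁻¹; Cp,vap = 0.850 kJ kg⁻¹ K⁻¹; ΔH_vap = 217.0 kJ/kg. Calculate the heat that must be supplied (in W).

liquid -36.7→-26.1 °C: 15.052 kJ/kg
vaporisation at -26.1 °C: 217 kJ/kg
vapour -26.1→25.2 °C: 43.605 kJ/kg
Δh = 15.052 + 217 + 43.605 = 275.66 kJ/kg
Q = ṁ·Δh = 672.2 kg/h × 275.66 kJ/kg = 185300 kJ/h
|Q| = 51.471 kW = 51471 W

Q = 51500 W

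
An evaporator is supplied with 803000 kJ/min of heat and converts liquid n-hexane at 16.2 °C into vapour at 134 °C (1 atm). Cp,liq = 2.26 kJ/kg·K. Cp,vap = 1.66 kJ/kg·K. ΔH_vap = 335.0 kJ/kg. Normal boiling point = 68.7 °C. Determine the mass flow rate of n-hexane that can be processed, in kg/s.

ṁ = 23.8 kg/s

Δh = 2.26×(68.7−16.2) + 335.0 + 1.66×(134−68.7) = 562.05 kJ/kg
Q = 803000 kJ/min = 13383 kJ/s = 13383 kJ/s
ṁ = Q/Δh = 13383 / 562.05 = 23.812 kg/s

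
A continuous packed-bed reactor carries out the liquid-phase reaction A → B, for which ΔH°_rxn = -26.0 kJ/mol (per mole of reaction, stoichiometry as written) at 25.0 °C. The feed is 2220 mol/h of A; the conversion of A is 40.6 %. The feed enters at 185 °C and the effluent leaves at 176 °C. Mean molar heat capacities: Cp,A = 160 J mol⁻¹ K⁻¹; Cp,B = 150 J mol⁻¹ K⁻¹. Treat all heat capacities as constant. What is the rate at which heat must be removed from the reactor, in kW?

Extent of reaction ξ = 0.406 × 2220 = 901.32 mol/h
Reaction term: ξ·ΔH°_rxn = 901.32 × -26.0 = -23434 kJ/h
Sensible, feed 185→25 °C: -56832 kJ/h
Outlet flows (mol/h): A 1318.7, B 901.32
Sensible, products 25→176 °C: 52274 kJ/h
Q = ΔH = -27992 kJ/h = -7.7756 kW
Heat removed = 7.7756 kW

Q_out = 7.78 kW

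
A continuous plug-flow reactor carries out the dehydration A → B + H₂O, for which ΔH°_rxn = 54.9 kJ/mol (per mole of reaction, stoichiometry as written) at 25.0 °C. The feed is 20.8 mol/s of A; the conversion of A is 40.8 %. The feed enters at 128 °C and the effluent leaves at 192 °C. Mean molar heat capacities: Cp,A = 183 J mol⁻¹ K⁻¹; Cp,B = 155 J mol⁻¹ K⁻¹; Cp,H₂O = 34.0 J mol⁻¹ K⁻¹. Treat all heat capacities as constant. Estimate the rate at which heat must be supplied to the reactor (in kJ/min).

Extent of reaction ξ = 0.408 × 20.8 = 8.4864 mol/s
Reaction term: ξ·ΔH°_rxn = 8.4864 × 54.9 = 465.9 kJ/s
Sensible, feed 128→25 °C: -392.06 kJ/s
Outlet flows (mol/s): A 12.314, B 8.4864, H₂O 8.4864
Sensible, products 25→192 °C: 644.17 kJ/s
Q = ΔH = 718.02 kJ/s = 718.02 kW
Heat supplied = 43081 kJ/min

Q_in = 43100 kJ/min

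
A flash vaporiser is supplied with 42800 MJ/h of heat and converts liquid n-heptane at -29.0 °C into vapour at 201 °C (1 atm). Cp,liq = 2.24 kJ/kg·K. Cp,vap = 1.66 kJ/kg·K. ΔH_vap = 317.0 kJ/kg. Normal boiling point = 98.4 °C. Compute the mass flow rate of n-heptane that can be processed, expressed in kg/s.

Δh = 2.24×(98.4−-29.0) + 317.0 + 1.66×(201−98.4) = 772.69 kJ/kg
Q = 42800 MJ/h = 11889 kJ/s = 11889 kJ/s
ṁ = Q/Δh = 11889 / 772.69 = 15.386 kg/s

ṁ = 15.4 kg/s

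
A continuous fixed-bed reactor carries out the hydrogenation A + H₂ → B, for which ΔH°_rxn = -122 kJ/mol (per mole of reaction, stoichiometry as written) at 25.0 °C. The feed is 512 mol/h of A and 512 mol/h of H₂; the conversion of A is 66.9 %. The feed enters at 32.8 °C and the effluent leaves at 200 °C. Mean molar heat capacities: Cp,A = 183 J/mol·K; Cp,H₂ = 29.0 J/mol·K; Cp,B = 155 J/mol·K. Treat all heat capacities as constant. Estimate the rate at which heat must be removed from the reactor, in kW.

Extent of reaction ξ = 0.669 × 512 = 342.53 mol/h
Reaction term: ξ·ΔH°_rxn = 342.53 × -122 = -41788 kJ/h
Sensible, feed 32.8→25 °C: -846.64 kJ/h
Outlet flows (mol/h): A 169.47, H₂ 169.47, B 342.53
Sensible, products 25→200 °C: 15578 kJ/h
Q = ΔH = -27057 kJ/h = -7.5157 kW
Heat removed = 7.5157 kW

Q_out = 7.52 kW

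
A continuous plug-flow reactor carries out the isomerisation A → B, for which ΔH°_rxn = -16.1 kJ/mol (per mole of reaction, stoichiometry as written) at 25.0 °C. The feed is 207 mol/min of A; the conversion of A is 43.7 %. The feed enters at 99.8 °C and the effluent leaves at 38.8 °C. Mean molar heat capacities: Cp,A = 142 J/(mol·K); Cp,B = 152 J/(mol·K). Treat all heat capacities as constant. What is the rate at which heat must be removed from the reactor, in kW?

Extent of reaction ξ = 0.437 × 207 = 90.459 mol/min
Reaction term: ξ·ΔH°_rxn = 90.459 × -16.1 = -1456.4 kJ/min
Sensible, feed 99.8→25 °C: -2198.7 kJ/min
Outlet flows (mol/min): A 116.54, B 90.459
Sensible, products 25→38.8 °C: 418.12 kJ/min
Q = ΔH = -3236.9 kJ/min = -53.949 kW
Heat removed = 53.949 kW

Q_out = 53.9 kW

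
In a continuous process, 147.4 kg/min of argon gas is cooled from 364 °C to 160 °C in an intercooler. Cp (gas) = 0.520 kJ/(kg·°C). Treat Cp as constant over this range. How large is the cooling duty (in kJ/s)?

Q = ṁ·Cp·ΔT = 147.4 × 0.520 × (160 − 364) = -15636 kJ/min
Converting: 15636 / 60 s = 260.6 kW

Q_c = 261 kJ/s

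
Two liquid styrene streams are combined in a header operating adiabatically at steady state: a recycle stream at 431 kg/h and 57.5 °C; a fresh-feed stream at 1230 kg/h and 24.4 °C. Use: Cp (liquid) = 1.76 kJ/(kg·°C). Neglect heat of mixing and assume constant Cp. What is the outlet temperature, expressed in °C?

T_out = 33.0 °C

Energy balance with Q = 0: Σ ṁᵢCp,ᵢ(T_out − Tᵢ) = 0
T_out = Σ ṁᵢCp,ᵢTᵢ / Σ ṁᵢCp,ᵢ
      = 96438 / 2923.4 = 32.989 °C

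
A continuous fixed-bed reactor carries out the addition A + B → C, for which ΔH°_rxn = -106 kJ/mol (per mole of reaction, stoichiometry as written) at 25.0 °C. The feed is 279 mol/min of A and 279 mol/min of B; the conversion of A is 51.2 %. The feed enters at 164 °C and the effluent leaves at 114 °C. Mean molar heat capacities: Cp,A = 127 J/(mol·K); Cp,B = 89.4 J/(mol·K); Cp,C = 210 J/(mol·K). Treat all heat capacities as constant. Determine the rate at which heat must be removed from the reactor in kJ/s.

Q_out = 304 kJ/s

Extent of reaction ξ = 0.512 × 279 = 142.85 mol/min
Reaction term: ξ·ΔH°_rxn = 142.85 × -106 = -15142 kJ/min
Sensible, feed 164→25 °C: -8392.2 kJ/min
Outlet flows (mol/min): A 136.15, B 136.15, C 142.85
Sensible, products 25→114 °C: 5292.1 kJ/min
Q = ΔH = -18242 kJ/min = -304.03 kW
Heat removed = 304.03 kJ/s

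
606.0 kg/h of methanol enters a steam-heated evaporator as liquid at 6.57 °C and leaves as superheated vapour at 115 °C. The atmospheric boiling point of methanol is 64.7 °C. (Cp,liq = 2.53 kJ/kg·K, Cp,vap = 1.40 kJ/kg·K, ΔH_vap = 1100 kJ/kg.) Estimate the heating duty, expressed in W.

liquid 6.57→64.7 °C: 147.07 kJ/kg
vaporisation at 64.7 °C: 1100 kJ/kg
vapour 64.7→115 °C: 70.42 kJ/kg
Δh = 147.07 + 1100 + 70.42 = 1317.5 kJ/kg
Q = ṁ·Δh = 606.0 kg/h × 1317.5 kJ/kg = 798400 kJ/h
|Q| = 221.78 kW = 221780 W

Q = 222000 W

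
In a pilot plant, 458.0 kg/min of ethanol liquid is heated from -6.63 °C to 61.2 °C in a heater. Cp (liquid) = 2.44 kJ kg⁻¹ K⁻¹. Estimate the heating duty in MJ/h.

Q = 4550 MJ/h

Q = ṁ·Cp·ΔT = 458.0 × 2.44 × (61.2 − -6.63) = 75801 kJ/min
Converting: 75801 / 60 s = 1263.4 kW
Heating duty = 4548.1 MJ/h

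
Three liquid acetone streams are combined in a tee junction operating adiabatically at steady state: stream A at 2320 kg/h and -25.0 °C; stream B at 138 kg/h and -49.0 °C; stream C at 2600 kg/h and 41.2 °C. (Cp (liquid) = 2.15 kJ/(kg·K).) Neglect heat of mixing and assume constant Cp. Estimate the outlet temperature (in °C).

T_out = 8.37 °C

Energy balance with Q = 0: Σ ṁᵢCp,ᵢ(T_out − Tᵢ) = 0
T_out = Σ ṁᵢCp,ᵢTᵢ / Σ ṁᵢCp,ᵢ
      = 91070 / 10875 = 8.3745 °C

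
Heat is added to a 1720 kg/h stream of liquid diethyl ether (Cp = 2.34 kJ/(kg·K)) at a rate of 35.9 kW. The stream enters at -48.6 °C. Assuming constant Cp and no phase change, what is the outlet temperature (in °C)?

Q = 35.9 kW = 129240 kJ/h
ΔT = Q/(ṁ·Cp) = 129240/(1720×2.34) = 32.111 K
T_out = -48.6 + 32.111 = -16.489 °C

T_out = -16.5 °C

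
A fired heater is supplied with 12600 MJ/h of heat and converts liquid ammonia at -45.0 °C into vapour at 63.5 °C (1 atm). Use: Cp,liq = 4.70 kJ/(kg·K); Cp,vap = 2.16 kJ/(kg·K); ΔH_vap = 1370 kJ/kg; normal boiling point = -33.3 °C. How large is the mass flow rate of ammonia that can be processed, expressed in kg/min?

Δh = 4.70×(-33.3−-45.0) + 1370 + 2.16×(63.5−-33.3) = 1634.1 kJ/kg
Q = 12600 MJ/h = 3500 kJ/s = 210000 kJ/min
ṁ = Q/Δh = 210000 / 1634.1 = 128.51 kg/min

ṁ = 129 kg/min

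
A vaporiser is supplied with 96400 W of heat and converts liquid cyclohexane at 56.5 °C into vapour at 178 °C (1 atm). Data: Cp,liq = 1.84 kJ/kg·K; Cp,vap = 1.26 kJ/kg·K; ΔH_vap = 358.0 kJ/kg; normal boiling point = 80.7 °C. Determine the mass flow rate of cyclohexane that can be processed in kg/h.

Δh = 1.84×(80.7−56.5) + 358.0 + 1.26×(178−80.7) = 525.13 kJ/kg
Q = 96400 W = 96.4 kJ/s = 347040 kJ/h
ṁ = Q/Δh = 347040 / 525.13 = 660.87 kg/h

ṁ = 661 kg/h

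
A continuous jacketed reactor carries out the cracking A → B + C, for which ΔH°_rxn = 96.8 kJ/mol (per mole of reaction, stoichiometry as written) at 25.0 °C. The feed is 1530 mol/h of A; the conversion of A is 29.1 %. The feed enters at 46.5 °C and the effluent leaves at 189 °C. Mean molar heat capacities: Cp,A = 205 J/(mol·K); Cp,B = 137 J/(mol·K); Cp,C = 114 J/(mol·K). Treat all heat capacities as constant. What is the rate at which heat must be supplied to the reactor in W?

Extent of reaction ξ = 0.291 × 1530 = 445.23 mol/h
Reaction term: ξ·ΔH°_rxn = 445.23 × 96.8 = 43098 kJ/h
Sensible, feed 46.5→25 °C: -6743.5 kJ/h
Outlet flows (mol/h): A 1084.8, B 445.23, C 445.23
Sensible, products 25→189 °C: 54797 kJ/h
Q = ΔH = 91152 kJ/h = 25.32 kW
Heat supplied = 25320 W

Q_in = 25300 W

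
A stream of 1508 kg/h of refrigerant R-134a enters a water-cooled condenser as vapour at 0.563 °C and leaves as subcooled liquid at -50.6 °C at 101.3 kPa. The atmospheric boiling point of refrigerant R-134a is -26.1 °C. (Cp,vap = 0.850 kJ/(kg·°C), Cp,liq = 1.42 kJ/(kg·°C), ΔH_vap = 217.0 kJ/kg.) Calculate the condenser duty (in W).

Q_c = 115000 W

vapour 0.563→-26.1 °C: -22.664 kJ/kg
condensation at -26.1 °C: -217 kJ/kg
liquid -26.1→-50.6 °C: -34.79 kJ/kg
Δh = -22.664 + -217 + -34.79 = -274.45 kJ/kg
Q = ṁ·Δh = 1508 kg/h × -274.45 kJ/kg = -413880 kJ/h
|Q| = 114.97 kW = 114970 W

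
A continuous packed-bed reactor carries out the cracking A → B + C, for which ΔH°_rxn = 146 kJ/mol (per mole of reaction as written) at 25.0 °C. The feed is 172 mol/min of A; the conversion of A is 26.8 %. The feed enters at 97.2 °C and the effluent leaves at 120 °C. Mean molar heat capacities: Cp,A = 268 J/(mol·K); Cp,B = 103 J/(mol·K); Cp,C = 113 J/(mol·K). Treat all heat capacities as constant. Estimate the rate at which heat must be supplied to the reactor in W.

Q_in = 126000 W

Extent of reaction ξ = 0.268 × 172 = 46.096 mol/min
Reaction term: ξ·ΔH°_rxn = 46.096 × 146 = 6730 kJ/min
Sensible, feed 97.2→25 °C: -3328.1 kJ/min
Outlet flows (mol/min): A 125.9, B 46.096, C 46.096
Sensible, products 25→120 °C: 4151.4 kJ/min
Q = ΔH = 7553.3 kJ/min = 125.89 kW
Heat supplied = 125890 W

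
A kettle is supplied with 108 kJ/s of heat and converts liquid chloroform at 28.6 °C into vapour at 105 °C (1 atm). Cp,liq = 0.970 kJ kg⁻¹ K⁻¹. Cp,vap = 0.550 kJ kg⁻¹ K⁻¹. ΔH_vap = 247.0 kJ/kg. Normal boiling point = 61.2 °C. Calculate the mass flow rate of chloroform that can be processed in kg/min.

Δh = 0.970×(61.2−28.6) + 247.0 + 0.550×(105−61.2) = 302.71 kJ/kg
Q = 108 kJ/s = 108 kJ/s = 6480 kJ/min
ṁ = Q/Δh = 6480 / 302.71 = 21.406 kg/min

ṁ = 21.4 kg/min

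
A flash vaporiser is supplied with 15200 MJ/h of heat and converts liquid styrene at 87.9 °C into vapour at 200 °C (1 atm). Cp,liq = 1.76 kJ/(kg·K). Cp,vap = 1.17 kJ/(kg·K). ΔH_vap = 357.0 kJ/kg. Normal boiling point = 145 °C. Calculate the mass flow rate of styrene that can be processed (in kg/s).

ṁ = 8.09 kg/s

Δh = 1.76×(145−87.9) + 357.0 + 1.17×(200−145) = 521.85 kJ/kg
Q = 15200 MJ/h = 4222.2 kJ/s = 4222.2 kJ/s
ṁ = Q/Δh = 4222.2 / 521.85 = 8.0909 kg/s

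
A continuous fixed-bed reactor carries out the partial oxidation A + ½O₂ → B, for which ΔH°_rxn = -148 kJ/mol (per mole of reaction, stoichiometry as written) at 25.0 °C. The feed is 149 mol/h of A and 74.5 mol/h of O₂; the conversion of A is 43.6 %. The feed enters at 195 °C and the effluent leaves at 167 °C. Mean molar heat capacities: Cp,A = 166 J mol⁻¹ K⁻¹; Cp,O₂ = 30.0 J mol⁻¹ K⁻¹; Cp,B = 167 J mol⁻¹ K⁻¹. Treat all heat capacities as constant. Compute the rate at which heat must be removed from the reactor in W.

Extent of reaction ξ = 0.436 × 149 = 64.964 mol/h
Reaction term: ξ·ΔH°_rxn = 64.964 × -148 = -9614.7 kJ/h
Sensible, feed 195→25 °C: -4584.7 kJ/h
Outlet flows (mol/h): A 84.036, O₂ 42.018, B 64.964
Sensible, products 25→167 °C: 3700.4 kJ/h
Q = ΔH = -10499 kJ/h = -2.9164 kW
Heat removed = 2916.4 W

Q_out = 2920 W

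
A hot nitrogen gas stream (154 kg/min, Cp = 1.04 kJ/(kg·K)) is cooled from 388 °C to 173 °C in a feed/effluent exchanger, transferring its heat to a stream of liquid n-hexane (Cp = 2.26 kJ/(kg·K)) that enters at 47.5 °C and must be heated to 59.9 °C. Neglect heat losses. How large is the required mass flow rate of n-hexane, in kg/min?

ṁ_c = 1230 kg/min

Heat released by hot stream: Q = 154 × 1.04 × (388 − 173) = 34434 kJ/min
Energy balance on cold side (adiabatic exchanger): Q = ṁ_c·Cp_c·(T_c,out − T_c,in)
ṁ_c = 34434 / [2.26 × (59.9 − 47.5)] = 1228.7 kg/min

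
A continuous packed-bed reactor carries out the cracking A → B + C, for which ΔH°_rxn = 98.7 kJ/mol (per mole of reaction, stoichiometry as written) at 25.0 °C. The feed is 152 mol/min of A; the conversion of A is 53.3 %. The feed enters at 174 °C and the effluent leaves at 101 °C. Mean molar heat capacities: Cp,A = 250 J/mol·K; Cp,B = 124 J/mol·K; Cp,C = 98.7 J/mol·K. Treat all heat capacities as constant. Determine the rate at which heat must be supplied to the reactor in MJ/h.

Extent of reaction ξ = 0.533 × 152 = 81.016 mol/min
Reaction term: ξ·ΔH°_rxn = 81.016 × 98.7 = 7996.3 kJ/min
Sensible, feed 174→25 °C: -5662 kJ/min
Outlet flows (mol/min): A 70.984, B 81.016, C 81.016
Sensible, products 25→101 °C: 2719.9 kJ/min
Q = ΔH = 5054.2 kJ/min = 84.236 kW
Heat supplied = 303.25 MJ/h

Q_in = 303 MJ/h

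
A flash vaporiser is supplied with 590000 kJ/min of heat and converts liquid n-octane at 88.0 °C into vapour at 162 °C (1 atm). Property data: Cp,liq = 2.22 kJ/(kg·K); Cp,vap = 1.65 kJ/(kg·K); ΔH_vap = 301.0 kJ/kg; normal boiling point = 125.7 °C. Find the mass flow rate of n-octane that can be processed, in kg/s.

Δh = 2.22×(125.7−88.0) + 301.0 + 1.65×(162−125.7) = 444.59 kJ/kg
Q = 590000 kJ/min = 9833.3 kJ/s = 9833.3 kJ/s
ṁ = Q/Δh = 9833.3 / 444.59 = 22.118 kg/s

ṁ = 22.1 kg/s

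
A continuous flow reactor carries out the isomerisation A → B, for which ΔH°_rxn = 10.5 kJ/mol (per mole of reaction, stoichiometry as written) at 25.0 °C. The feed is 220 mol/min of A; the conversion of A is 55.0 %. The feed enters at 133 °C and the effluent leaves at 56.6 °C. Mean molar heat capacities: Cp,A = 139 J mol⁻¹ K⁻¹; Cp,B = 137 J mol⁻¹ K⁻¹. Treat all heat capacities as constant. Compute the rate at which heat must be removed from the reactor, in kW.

Q_out = 17.9 kW

Extent of reaction ξ = 0.550 × 220 = 121 mol/min
Reaction term: ξ·ΔH°_rxn = 121 × 10.5 = 1270.5 kJ/min
Sensible, feed 133→25 °C: -3302.6 kJ/min
Outlet flows (mol/min): A 99, B 121
Sensible, products 25→56.6 °C: 958.68 kJ/min
Q = ΔH = -1073.5 kJ/min = -17.891 kW
Heat removed = 17.891 kW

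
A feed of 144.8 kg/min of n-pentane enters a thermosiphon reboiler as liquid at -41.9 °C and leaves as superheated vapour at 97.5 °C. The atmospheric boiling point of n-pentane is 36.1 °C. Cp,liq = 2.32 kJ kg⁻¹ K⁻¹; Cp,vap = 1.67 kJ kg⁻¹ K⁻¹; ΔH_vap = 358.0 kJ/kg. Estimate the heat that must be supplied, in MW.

liquid -41.9→36.1 °C: 180.96 kJ/kg
vaporisation at 36.1 °C: 358 kJ/kg
vapour 36.1→97.5 °C: 102.54 kJ/kg
Δh = 180.96 + 358 + 102.54 = 641.5 kJ/kg
Q = ṁ·Δh = 144.8 kg/min × 641.5 kJ/kg = 92889 kJ/min
|Q| = 1548.1 kW = 1.5481 MW

Q = 1.55 MW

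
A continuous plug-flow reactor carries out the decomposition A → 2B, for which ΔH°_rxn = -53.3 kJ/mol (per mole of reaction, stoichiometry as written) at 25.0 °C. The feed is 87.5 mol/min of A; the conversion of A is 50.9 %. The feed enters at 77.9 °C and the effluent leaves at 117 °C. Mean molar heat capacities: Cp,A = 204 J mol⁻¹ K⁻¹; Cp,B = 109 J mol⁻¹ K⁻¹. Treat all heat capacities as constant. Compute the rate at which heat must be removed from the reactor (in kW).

Q_out = 27.0 kW

Extent of reaction ξ = 0.509 × 87.5 = 44.538 mol/min
Reaction term: ξ·ΔH°_rxn = 44.538 × -53.3 = -2373.8 kJ/min
Sensible, feed 77.9→25 °C: -944.27 kJ/min
Outlet flows (mol/min): A 42.962, B 89.075
Sensible, products 25→117 °C: 1699.6 kJ/min
Q = ΔH = -1618.5 kJ/min = -26.976 kW
Heat removed = 26.976 kW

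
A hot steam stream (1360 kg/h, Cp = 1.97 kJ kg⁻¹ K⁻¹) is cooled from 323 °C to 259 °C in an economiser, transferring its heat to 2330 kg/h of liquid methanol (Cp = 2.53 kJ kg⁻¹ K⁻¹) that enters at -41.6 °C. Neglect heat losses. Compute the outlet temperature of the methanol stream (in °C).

T_c,out = -12.5 °C

Heat released by hot stream: Q = 1360 × 1.97 × (323 − 259) = 171470 kJ/h
Energy balance on cold side (adiabatic exchanger): Q = ṁ_c·Cp_c·(T_c,out − T_c,in)
T_c,out = -41.6 + 171470/(2330 × 2.53) = -12.512 °C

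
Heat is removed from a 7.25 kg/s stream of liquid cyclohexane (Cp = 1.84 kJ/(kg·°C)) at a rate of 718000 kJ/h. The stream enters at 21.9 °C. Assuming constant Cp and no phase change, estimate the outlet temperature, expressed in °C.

Q = 718000 kJ/h = 199.44 kJ/s
ΔT = Q/(ṁ·Cp) = 199.44/(7.25×1.84) = 14.951 K
T_out = 21.9 − 14.951 = 6.9491 °C

T_out = 6.95 °C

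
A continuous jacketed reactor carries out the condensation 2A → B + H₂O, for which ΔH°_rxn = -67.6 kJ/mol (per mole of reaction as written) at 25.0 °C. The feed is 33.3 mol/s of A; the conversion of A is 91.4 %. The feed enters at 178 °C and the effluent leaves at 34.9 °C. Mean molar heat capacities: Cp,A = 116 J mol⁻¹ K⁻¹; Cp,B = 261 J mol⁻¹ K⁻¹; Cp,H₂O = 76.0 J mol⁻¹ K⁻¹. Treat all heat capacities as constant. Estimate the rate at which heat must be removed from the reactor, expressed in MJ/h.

Q_out = 5640 MJ/h

Extent of reaction ξ = 0.914 × 33.3 / 2 = 15.218 mol/s
Reaction term: ξ·ΔH°_rxn = 15.218 × -67.6 = -1028.7 kJ/s
Sensible, feed 178→25 °C: -591.01 kJ/s
Outlet flows (mol/s): A 2.8638, B 15.218, H₂O 15.218
Sensible, products 25→34.9 °C: 54.061 kJ/s
Q = ΔH = -1565.7 kJ/s = -1565.7 kW
Heat removed = 5636.5 MJ/h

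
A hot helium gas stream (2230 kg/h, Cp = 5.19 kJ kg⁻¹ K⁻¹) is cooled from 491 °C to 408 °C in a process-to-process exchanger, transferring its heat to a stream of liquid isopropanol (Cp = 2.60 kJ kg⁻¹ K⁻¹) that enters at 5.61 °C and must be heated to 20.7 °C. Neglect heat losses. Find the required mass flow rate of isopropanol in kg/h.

ṁ_c = 24500 kg/h

Heat released by hot stream: Q = 2230 × 5.19 × (491 − 408) = 960620 kJ/h
Energy balance on cold side (adiabatic exchanger): Q = ṁ_c·Cp_c·(T_c,out − T_c,in)
ṁ_c = 960620 / [2.60 × (20.7 − 5.61)] = 24484 kg/h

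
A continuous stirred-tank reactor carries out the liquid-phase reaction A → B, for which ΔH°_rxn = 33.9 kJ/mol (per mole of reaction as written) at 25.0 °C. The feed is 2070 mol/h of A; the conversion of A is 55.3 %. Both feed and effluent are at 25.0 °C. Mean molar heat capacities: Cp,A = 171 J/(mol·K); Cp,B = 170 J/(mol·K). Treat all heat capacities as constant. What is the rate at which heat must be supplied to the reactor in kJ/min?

Q_in = 647 kJ/min

Extent of reaction ξ = 0.553 × 2070 = 1144.7 mol/h
Reaction term: ξ·ΔH°_rxn = 1144.7 × 33.9 = 38806 kJ/h
Q = ΔH = 38806 kJ/h = 10.779 kW
Heat supplied = 646.76 kJ/min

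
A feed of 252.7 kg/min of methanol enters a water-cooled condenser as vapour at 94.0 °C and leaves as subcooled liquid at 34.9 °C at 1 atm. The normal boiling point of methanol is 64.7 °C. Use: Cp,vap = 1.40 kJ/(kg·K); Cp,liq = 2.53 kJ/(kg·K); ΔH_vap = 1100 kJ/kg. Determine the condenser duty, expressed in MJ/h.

vapour 94.0→64.7 °C: -41.02 kJ/kg
condensation at 64.7 °C: -1100 kJ/kg
liquid 64.7→34.9 °C: -75.394 kJ/kg
Δh = -41.02 + -1100 + -75.394 = -1216.4 kJ/kg
Q = ṁ·Δh = 252.7 kg/min × -1216.4 kJ/kg = -307390 kJ/min
|Q| = 5123.1 kW = 18443 MJ/h

Q_c = 18400 MJ/h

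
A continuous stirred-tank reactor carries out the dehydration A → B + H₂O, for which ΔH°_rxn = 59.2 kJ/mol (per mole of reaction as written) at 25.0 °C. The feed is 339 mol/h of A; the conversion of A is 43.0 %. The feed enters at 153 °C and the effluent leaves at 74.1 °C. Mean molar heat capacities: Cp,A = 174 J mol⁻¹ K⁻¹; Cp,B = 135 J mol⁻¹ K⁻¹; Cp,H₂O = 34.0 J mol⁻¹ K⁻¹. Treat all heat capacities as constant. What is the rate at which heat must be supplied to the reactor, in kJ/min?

Extent of reaction ξ = 0.430 × 339 = 145.77 mol/h
Reaction term: ξ·ΔH°_rxn = 145.77 × 59.2 = 8629.6 kJ/h
Sensible, feed 153→25 °C: -7550.2 kJ/h
Outlet flows (mol/h): A 193.23, B 145.77, H₂O 145.77
Sensible, products 25→74.1 °C: 2860.4 kJ/h
Q = ΔH = 3939.8 kJ/h = 1.0944 kW
Heat supplied = 65.663 kJ/min

Q_in = 65.7 kJ/min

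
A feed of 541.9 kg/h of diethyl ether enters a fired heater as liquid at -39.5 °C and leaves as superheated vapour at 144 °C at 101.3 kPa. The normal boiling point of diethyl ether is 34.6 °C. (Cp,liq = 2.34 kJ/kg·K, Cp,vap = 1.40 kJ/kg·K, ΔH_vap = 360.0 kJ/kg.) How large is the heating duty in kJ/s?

liquid -39.5→34.6 °C: 173.39 kJ/kg
vaporisation at 34.6 °C: 360 kJ/kg
vapour 34.6→144 °C: 153.16 kJ/kg
Δh = 173.39 + 360 + 153.16 = 686.55 kJ/kg
Q = ṁ·Δh = 541.9 kg/h × 686.55 kJ/kg = 372040 kJ/h
|Q| = 103.35 kW

Q = 103 kJ/s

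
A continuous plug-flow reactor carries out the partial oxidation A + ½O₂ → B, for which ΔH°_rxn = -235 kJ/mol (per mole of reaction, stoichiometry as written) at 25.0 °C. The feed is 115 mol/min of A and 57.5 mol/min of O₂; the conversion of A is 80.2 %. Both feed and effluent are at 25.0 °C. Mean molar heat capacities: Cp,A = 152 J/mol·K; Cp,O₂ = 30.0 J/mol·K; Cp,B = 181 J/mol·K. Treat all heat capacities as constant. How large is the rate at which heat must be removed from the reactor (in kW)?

Q_out = 361 kW

Extent of reaction ξ = 0.802 × 115 = 92.23 mol/min
Reaction term: ξ·ΔH°_rxn = 92.23 × -235 = -21674 kJ/min
Q = ΔH = -21674 kJ/min = -361.23 kW
Heat removed = 361.23 kW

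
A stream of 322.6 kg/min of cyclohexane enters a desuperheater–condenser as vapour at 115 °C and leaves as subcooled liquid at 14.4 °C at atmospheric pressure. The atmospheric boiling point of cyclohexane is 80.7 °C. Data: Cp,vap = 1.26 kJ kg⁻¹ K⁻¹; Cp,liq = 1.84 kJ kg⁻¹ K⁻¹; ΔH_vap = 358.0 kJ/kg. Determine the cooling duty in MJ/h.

Q_c = 10100 MJ/h

vapour 115→80.7 °C: -43.218 kJ/kg
condensation at 80.7 °C: -358 kJ/kg
liquid 80.7→14.4 °C: -121.99 kJ/kg
Δh = -43.218 + -358 + -121.99 = -523.21 kJ/kg
Q = ṁ·Δh = 322.6 kg/min × -523.21 kJ/kg = -168790 kJ/min
|Q| = 2813.1 kW = 10127 MJ/h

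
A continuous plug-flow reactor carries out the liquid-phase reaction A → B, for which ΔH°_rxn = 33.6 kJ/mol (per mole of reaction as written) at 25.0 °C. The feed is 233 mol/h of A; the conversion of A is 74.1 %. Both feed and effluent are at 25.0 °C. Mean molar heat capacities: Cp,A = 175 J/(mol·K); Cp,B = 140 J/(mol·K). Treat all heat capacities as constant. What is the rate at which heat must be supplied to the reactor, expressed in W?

Extent of reaction ξ = 0.741 × 233 = 172.65 mol/h
Reaction term: ξ·ΔH°_rxn = 172.65 × 33.6 = 5801.1 kJ/h
Q = ΔH = 5801.1 kJ/h = 1.6114 kW
Heat supplied = 1611.4 W

Q_in = 1610 W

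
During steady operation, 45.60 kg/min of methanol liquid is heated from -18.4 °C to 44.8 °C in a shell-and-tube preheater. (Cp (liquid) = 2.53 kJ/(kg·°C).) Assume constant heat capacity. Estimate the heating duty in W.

Q = 122000 W

Q = ṁ·Cp·ΔT = 45.60 × 2.53 × (44.8 − -18.4) = 7291.3 kJ/min
Converting: 7291.3 / 60 s = 121.52 kW
Heating duty = 121520 W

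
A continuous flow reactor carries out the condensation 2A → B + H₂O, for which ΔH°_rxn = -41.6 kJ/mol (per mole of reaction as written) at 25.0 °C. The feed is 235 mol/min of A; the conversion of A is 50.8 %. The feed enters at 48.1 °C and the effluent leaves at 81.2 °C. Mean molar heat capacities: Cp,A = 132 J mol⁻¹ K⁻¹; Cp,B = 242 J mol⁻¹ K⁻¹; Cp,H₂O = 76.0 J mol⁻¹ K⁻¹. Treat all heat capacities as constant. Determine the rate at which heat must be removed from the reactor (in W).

Extent of reaction ξ = 0.508 × 235 / 2 = 59.69 mol/min
Reaction term: ξ·ΔH°_rxn = 59.69 × -41.6 = -2483.1 kJ/min
Sensible, feed 48.1→25 °C: -716.56 kJ/min
Outlet flows (mol/min): A 115.62, B 59.69, H₂O 59.69
Sensible, products 25→81.2 °C: 1924.5 kJ/min
Q = ΔH = -1275.2 kJ/min = -21.253 kW
Heat removed = 21253 W

Q_out = 21300 W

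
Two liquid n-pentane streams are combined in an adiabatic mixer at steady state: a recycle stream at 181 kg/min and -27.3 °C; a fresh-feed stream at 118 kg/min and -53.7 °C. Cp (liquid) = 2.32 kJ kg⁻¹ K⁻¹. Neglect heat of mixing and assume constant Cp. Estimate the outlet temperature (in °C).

Adiabatic, steady state ⇒ Σ ṁᵢCp,ᵢ(T_out − Tᵢ) = 0
Σ ṁᵢCp,ᵢTᵢ = 181×2.32×-27.3 + 118×2.32×-53.7 = -26165
Σ ṁᵢCp,ᵢ = 181×2.32 + 118×2.32 = 693.68
T_out = -26165 / 693.68 = -37.719 °C

T_out = -37.7 °C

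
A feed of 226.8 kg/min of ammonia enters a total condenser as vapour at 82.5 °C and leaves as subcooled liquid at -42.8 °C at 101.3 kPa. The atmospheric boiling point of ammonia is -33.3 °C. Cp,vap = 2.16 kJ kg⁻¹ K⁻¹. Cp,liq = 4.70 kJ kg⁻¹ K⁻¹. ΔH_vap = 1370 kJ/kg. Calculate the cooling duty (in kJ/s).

Q_c = 6290 kJ/s

vapour 82.5→-33.3 °C: -250.13 kJ/kg
condensation at -33.3 °C: -1370 kJ/kg
liquid -33.3→-42.8 °C: -44.65 kJ/kg
Δh = -250.13 + -1370 + -44.65 = -1664.8 kJ/kg
Q = ṁ·Δh = 226.8 kg/min × -1664.8 kJ/kg = -377570 kJ/min
|Q| = 6292.9 kW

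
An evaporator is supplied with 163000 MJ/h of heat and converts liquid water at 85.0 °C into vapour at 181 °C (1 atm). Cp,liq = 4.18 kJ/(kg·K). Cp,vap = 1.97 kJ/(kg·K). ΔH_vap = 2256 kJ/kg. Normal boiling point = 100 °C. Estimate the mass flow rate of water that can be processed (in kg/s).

ṁ = 18.3 kg/s

Δh = 4.18×(100−85.0) + 2256 + 1.97×(181−100) = 2478.3 kJ/kg
Q = 163000 MJ/h = 45278 kJ/s = 45278 kJ/s
ṁ = Q/Δh = 45278 / 2478.3 = 18.27 kg/s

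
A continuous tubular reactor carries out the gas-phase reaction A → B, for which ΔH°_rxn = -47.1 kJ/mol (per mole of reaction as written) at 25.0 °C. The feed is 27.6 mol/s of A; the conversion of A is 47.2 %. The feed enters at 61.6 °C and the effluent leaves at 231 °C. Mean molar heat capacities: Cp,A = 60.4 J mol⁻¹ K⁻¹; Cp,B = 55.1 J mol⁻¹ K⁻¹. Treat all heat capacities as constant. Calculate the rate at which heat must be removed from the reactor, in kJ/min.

Extent of reaction ξ = 0.472 × 27.6 = 13.027 mol/s
Reaction term: ξ·ΔH°_rxn = 13.027 × -47.1 = -613.58 kJ/s
Sensible, feed 61.6→25 °C: -61.014 kJ/s
Outlet flows (mol/s): A 14.573, B 13.027
Sensible, products 25→231 °C: 329.19 kJ/s
Q = ΔH = -345.41 kJ/s = -345.41 kW
Heat removed = 20724 kJ/min

Q_out = 20700 kJ/min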